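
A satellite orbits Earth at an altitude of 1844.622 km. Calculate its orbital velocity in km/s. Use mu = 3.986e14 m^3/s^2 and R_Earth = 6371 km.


r = R_E + alt = 6371.0 + 1844.622 = 8215.6220 km = 8.215622e+06 m
v = sqrt(mu/r) = sqrt(3.986e14 / 8.215622e+06) = 6965.4379 m/s = 6.9654 km/s

6.9654 km/s


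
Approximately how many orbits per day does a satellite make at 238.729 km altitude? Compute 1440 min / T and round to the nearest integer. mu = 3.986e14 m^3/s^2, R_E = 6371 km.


r = 6.609729e+06 m
T = 2*pi*sqrt(r^3/mu) = 5347.9422 s = 89.1324 min
revs/day = 1440 / 89.1324 = 16.1557
Rounded: 16 revolutions per day

16 revolutions per day


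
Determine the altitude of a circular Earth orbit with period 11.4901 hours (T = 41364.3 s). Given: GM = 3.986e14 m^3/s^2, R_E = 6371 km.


T = 41364.3 s
r = (mu*T^2/(4*pi^2))^(1/3) = (3.986e14 * 41364.3^2 / (4*pi^2))^(1/3)
r = 2.5850938e+07 m = 25850.9380 km
alt = r - R_E = 25850.9380 - 6371 = 19479.9380 km

19479.9380 km


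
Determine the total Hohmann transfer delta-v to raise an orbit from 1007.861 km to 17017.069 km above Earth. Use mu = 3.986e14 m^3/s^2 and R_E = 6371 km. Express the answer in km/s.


r1 = 7378.8610 km = 7.378861e+06 m
r2 = 23388.0690 km = 2.3388069e+07 m
dv1 = sqrt(mu/r1)*(sqrt(2*r2/(r1+r2)) - 1) = 1712.6439 m/s
dv2 = sqrt(mu/r2)*(1 - sqrt(2*r1/(r1+r2))) = 1269.1382 m/s
total dv = |dv1| + |dv2| = 1712.6439 + 1269.1382 = 2981.7821 m/s = 2.9818 km/s

2.9818 km/s


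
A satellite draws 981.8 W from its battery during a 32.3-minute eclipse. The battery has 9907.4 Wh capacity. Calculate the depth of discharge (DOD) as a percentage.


E_used = P * t / 60 = 981.8 * 32.3 / 60 = 528.5357 Wh
DOD = E_used / E_total * 100 = 528.5357 / 9907.4 * 100
DOD = 5.3348 %

5.3348 %


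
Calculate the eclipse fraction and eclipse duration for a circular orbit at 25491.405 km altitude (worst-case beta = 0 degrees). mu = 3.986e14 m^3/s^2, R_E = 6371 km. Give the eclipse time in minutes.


r = 31862.4050 km
T = 943.3607 min
Eclipse fraction = arcsin(R_E/r)/pi = arcsin(6371.0000/31862.4050)/pi
= arcsin(0.1999535)/pi = 0.06407912
Eclipse duration = 0.06407912 * 943.3607 = 60.4497 min

60.4497 minutes


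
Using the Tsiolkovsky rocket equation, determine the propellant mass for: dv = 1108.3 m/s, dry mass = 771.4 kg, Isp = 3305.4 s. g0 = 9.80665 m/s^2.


ve = Isp * g0 = 3305.4 * 9.80665 = 32414.900910 m/s
mass ratio = exp(dv/ve) = exp(1108.3/32414.900910) = 1.03478230
m_prop = m_dry * (mr - 1) = 771.4 * (1.03478230 - 1)
m_prop = 26.8311 kg

26.8311 kg


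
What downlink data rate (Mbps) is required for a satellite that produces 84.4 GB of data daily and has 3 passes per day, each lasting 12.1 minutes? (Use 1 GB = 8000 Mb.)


total contact time = 3 * 12.1 * 60 = 2178.0000 s
data = 84.4 GB = 675200.0000 Mb
rate = 675200.0000 / 2178.0000 = 310.0092 Mbps

310.0092 Mbps


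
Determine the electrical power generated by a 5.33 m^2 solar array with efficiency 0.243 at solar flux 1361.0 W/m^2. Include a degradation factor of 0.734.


P = area * eta * S * degradation
P = 5.33 * 0.243 * 1361.0 * 0.734
P = 1293.8611 W

1293.8611 W


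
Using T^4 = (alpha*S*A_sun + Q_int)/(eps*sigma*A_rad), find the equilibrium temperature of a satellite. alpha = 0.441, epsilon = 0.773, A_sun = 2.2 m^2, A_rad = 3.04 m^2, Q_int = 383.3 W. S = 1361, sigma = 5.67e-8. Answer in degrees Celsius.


Numerator = alpha*S*A_sun + Q_int = 0.441*1361*2.2 + 383.3 = 1703.7422 W
Denominator = eps*sigma*A_rad = 0.773*5.67e-8*3.04 = 1.3324046e-07 W/K^4
T^4 = 1.2786973e+10 K^4
T = 336.2730 K = 63.1230 C

63.1230 degrees Celsius


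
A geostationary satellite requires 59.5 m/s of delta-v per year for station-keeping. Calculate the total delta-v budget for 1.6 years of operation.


dV = rate * years = 59.5 * 1.6
dV = 95.2000 m/s

95.2000 m/s


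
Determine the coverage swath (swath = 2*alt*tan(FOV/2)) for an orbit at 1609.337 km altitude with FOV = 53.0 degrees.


FOV = 53.0 deg = 0.9250245 rad
swath = 2 * alt * tan(FOV/2) = 2 * 1609.337 * tan(0.4625123)
swath = 2 * 1609.337 * 0.4985816
swath = 1604.7717 km

1604.7717 km


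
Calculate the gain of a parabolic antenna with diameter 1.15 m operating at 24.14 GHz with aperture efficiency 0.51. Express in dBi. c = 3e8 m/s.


lambda = c/f = 3e8 / 2.414e+10 = 0.01242751 m
G = eta*(pi*D/lambda)^2 = 0.51*(pi*1.15/0.01242751)^2
G = 43102.0200 (linear)
G = 10*log10(43102.0200) = 46.3450 dBi

46.3450 dBi


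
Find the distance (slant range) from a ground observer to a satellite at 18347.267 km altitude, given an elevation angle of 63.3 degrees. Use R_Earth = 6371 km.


h = 18347.267 km, el = 63.3 deg
d = -R_E*sin(el) + sqrt((R_E*sin(el))^2 + 2*R_E*h + h^2)
d = -6371.0000*sin(1.1048) + sqrt((6371.0000*0.8933714)^2 + 2*6371.0000*18347.267 + 18347.267^2)
d = 18860.2795 km

18860.2795 km


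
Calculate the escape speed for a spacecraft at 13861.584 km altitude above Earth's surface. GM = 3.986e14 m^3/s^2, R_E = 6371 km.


r = 6371.0 + 13861.584 = 20232.5840 km = 2.0232584e+07 m
v_esc = sqrt(2*mu/r) = sqrt(2*3.986e14 / 2.0232584e+07)
v_esc = 6277.0844 m/s = 6.2771 km/s

6.2771 km/s


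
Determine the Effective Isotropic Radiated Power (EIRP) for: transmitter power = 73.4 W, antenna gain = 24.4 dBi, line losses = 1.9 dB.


Pt = 73.4 W = 18.6570 dBW
EIRP = Pt_dBW + Gt - losses = 18.6570 + 24.4 - 1.9 = 41.1570 dBW

41.1570 dBW


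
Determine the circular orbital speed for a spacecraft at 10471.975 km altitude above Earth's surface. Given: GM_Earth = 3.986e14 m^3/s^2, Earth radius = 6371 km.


r = R_E + alt = 6371.0 + 10471.975 = 16842.9750 km = 1.6842975e+07 m
v = sqrt(mu/r) = sqrt(3.986e14 / 1.6842975e+07) = 4864.7356 m/s = 4.8647 km/s

4.8647 km/s


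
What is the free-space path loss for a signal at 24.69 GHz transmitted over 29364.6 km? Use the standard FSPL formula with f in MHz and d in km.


f = 24.69 GHz = 24690.0000 MHz
d = 29364.6 km
FSPL = 32.44 + 20*log10(24690.0000) + 20*log10(29364.6)
FSPL = 32.44 + 87.8504 + 89.3565
FSPL = 209.6469 dB

209.6469 dB


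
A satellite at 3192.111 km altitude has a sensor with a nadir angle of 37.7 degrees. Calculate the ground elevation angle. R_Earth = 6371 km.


r = R_E + alt = 9563.1110 km
Law of sines in the satellite / Earth-center / ground-point triangle:
  sin(nadir)/R_E = sin(90 + el)/r  =>  cos(el) = (r/R_E)*sin(nadir)
cos(el) = (9563.1110 / 6371.0000) * sin(37.7 deg) = 0.9179251
el = arccos(0.9179251) = 23.3754 deg
(Earth-central angle = 90 - nadir - el = 28.9246 deg)

23.3754 degrees


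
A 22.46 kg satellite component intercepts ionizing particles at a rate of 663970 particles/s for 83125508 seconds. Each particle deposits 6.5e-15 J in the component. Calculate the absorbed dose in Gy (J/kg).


Total energy deposited = rate * time * E_per
  = 663970 * 83125508 * 6.5e-15 = 0.3587535 J
Dose = E_total / mass = 0.3587535 / 22.46
Dose = 0.015973 Gy

0.0160 Gy


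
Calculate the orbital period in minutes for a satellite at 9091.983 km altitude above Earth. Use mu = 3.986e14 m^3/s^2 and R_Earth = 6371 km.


r = 15462.9830 km = 1.5462983e+07 m
T = 2*pi*sqrt(r^3/mu) = 2*pi*sqrt(3.6972587e+21 / 3.986e14)
T = 19135.9990 s = 318.9333 min

318.9333 minutes


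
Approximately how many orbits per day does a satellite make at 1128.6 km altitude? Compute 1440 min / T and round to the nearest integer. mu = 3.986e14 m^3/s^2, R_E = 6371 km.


r = 7.4996e+06 m
T = 2*pi*sqrt(r^3/mu) = 6463.5092 s = 107.7252 min
revs/day = 1440 / 107.7252 = 13.3674
Rounded: 13 revolutions per day

13 revolutions per day


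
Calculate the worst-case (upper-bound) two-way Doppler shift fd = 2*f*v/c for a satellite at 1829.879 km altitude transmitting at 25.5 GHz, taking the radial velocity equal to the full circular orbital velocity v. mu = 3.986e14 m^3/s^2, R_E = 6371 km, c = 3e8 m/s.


r = 8.200879e+06 m
v = sqrt(mu/r) = 6971.6961 m/s (worst-case radial velocity)
f = 25.5 GHz = 2.55e+10 Hz
fd = 2*f*v/c = 2*2.55e+10*6971.6961/3.0e+08
fd = 1.1851883e+06 Hz

1.1852e+06 Hz


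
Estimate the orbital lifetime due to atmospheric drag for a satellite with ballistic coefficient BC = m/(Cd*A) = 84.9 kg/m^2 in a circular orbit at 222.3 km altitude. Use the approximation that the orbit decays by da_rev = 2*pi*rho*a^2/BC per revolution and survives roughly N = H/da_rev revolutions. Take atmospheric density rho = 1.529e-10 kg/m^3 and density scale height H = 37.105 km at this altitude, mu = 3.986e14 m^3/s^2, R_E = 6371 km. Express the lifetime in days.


a = R_E + alt = 6593.3000 km = 6.5933e+06 m
da_rev = 2*pi*rho*a^2/BC = 2*pi*1.529e-10*(6.5933e+06)^2/84.9 = 491.909644 m per revolution
N = H/da_rev = 37105.0000 m / 491.909644 m = 75.4305 revolutions
P = 2*pi*sqrt(a^3/mu) = 5328.0155 s
lifetime = N*P = 75.4305 * 5328.0155 = 401894.9741 s = 4.6516 days

4.6516 days


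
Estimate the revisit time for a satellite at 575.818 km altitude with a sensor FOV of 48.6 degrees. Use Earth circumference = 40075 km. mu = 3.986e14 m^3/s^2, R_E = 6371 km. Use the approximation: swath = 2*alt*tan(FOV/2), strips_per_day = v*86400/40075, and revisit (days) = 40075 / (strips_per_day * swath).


swath = 2*575.818*tan(0.424115) = 519.9836 km
v = sqrt(mu/r) = 7574.8788 m/s = 7.5749 km/s
strips/day = v*86400/40075 = 7.5749*86400/40075 = 16.3311
coverage/day = strips * swath = 16.3311 * 519.9836 = 8491.9130 km
revisit = 40075 / 8491.9130 = 4.7192 days

4.7192 days


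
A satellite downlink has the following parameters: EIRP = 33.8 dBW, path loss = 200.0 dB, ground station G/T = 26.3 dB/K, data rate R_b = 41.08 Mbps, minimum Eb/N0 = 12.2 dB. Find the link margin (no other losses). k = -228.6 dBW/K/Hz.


C/N0 = EIRP - FSPL + G/T - k = 33.8 - 200.0 + 26.3 - (-228.6)
C/N0 = 88.7000 dB-Hz
R_b = 41.08 Mbps = 4.108e+07 bps -> 10*log10(R_b) = 76.1363 dB-Hz
Eb/N0 = C/N0 - 10*log10(R_b) = 88.7000 - 76.1363 = 12.5637 dB
Margin = Eb/N0 - Eb/N0_req = 12.5637 - 12.2 = 0.3636957 dB (link closes)

0.3637 dB


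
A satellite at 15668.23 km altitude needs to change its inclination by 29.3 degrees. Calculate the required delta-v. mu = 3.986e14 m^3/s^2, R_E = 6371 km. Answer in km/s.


r = 22039.2300 km = 2.203923e+07 m
V = sqrt(mu/r) = 4252.7557 m/s
di = 29.3 deg = 0.5113815 rad
dV = 2*V*sin(di/2) = 2*4252.7557*sin(0.2556907)
dV = 2151.1608 m/s = 2.1512 km/s

2.1512 km/s


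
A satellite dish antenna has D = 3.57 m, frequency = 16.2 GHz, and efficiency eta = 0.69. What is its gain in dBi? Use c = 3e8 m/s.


lambda = c/f = 3e8 / 1.62e+10 = 0.01851852 m
G = eta*(pi*D/lambda)^2 = 0.69*(pi*3.57/0.01851852)^2
G = 253088.7192 (linear)
G = 10*log10(253088.7192) = 54.0327 dBi

54.0327 dBi


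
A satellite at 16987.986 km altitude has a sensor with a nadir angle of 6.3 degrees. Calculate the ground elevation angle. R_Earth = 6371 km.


r = R_E + alt = 23358.9860 km
Law of sines in the satellite / Earth-center / ground-point triangle:
  sin(nadir)/R_E = sin(90 + el)/r  =>  cos(el) = (r/R_E)*sin(nadir)
cos(el) = (23358.9860 / 6371.0000) * sin(6.3 deg) = 0.4023359
el = arccos(0.4023359) = 66.2757 deg
(Earth-central angle = 90 - nadir - el = 17.4243 deg)

66.2757 degrees


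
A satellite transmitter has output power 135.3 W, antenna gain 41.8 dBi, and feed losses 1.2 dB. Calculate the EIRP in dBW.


Pt = 135.3 W = 21.3130 dBW
EIRP = Pt_dBW + Gt - losses = 21.3130 + 41.8 - 1.2 = 61.9130 dBW

61.9130 dBW


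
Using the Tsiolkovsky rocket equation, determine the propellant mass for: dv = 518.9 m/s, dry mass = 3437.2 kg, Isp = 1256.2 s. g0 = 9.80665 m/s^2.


ve = Isp * g0 = 1256.2 * 9.80665 = 12319.113730 m/s
mass ratio = exp(dv/ve) = exp(518.9/12319.113730) = 1.04302124
m_prop = m_dry * (mr - 1) = 3437.2 * (1.04302124 - 1)
m_prop = 147.8726 kg

147.8726 kg


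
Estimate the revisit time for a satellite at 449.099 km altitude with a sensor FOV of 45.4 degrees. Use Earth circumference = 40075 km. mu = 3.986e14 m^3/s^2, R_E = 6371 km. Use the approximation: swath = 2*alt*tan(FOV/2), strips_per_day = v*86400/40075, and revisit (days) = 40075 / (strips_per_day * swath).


swath = 2*449.099*tan(0.3961897) = 375.7244 km
v = sqrt(mu/r) = 7644.9264 m/s = 7.6449 km/s
strips/day = v*86400/40075 = 7.6449*86400/40075 = 16.4821
coverage/day = strips * swath = 16.4821 * 375.7244 = 6192.7404 km
revisit = 40075 / 6192.7404 = 6.4713 days

6.4713 days


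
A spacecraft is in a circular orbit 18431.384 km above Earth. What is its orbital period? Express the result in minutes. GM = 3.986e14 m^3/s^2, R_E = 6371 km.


r = 24802.3840 km = 2.4802384e+07 m
T = 2*pi*sqrt(r^3/mu) = 2*pi*sqrt(1.5257391e+22 / 3.986e14)
T = 38873.2957 s = 647.8883 min

647.8883 minutes


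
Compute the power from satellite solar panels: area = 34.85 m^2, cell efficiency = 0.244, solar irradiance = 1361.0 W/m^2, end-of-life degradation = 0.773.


P = area * eta * S * degradation
P = 34.85 * 0.244 * 1361.0 * 0.773
P = 8946.0275 W

8946.0275 W


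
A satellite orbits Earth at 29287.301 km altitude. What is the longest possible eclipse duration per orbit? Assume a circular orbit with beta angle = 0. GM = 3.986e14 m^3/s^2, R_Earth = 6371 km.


r = 35658.3010 km
T = 1116.8657 min
Eclipse fraction = arcsin(R_E/r)/pi = arcsin(6371.0000/35658.3010)/pi
= arcsin(0.1786681)/pi = 0.05717883
Eclipse duration = 0.05717883 * 1116.8657 = 63.8611 min

63.8611 minutes


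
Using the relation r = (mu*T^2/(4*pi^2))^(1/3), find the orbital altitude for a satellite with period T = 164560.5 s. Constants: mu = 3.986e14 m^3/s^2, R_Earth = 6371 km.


T = 164560.5 s
r = (mu*T^2/(4*pi^2))^(1/3) = (3.986e14 * 164560.5^2 / (4*pi^2))^(1/3)
r = 6.4904716e+07 m = 64904.7156 km
alt = r - R_E = 64904.7156 - 6371 = 58533.7156 km

58533.7156 km


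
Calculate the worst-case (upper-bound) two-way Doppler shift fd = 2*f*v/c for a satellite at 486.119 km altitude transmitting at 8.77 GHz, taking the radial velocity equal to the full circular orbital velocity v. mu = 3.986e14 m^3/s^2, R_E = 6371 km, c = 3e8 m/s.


r = 6.857119e+06 m
v = sqrt(mu/r) = 7624.2619 m/s (worst-case radial velocity)
f = 8.77 GHz = 8.77e+09 Hz
fd = 2*f*v/c = 2*8.77e+09*7624.2619/3.0e+08
fd = 445765.1767 Hz

445765.1767 Hz


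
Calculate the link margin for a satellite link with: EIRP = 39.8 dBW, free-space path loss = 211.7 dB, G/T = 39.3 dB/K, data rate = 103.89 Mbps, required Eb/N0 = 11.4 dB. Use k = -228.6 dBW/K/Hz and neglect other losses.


C/N0 = EIRP - FSPL + G/T - k = 39.8 - 211.7 + 39.3 - (-228.6)
C/N0 = 96.0000 dB-Hz
R_b = 103.89 Mbps = 1.0389e+08 bps -> 10*log10(R_b) = 80.1657 dB-Hz
Eb/N0 = C/N0 - 10*log10(R_b) = 96.0000 - 80.1657 = 15.8343 dB
Margin = Eb/N0 - Eb/N0_req = 15.8343 - 11.4 = 4.4343 dB (link closes)

4.4343 dB


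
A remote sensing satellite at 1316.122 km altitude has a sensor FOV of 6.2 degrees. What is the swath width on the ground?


FOV = 6.2 deg = 0.1082104 rad
swath = 2 * alt * tan(FOV/2) = 2 * 1316.122 * tan(0.05410521)
swath = 2 * 1316.122 * 0.05415806
swath = 142.5572 km

142.5572 km


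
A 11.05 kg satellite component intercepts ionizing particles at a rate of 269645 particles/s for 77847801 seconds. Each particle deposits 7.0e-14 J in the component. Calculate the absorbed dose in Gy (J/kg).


Total energy deposited = rate * time * E_per
  = 269645 * 77847801 * 7.0e-14 = 1.4694 J
Dose = E_total / mass = 1.4694 / 11.05
Dose = 0.1329764 Gy

0.1330 Gy


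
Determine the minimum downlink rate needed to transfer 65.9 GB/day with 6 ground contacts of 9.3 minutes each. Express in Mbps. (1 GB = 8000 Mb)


total contact time = 6 * 9.3 * 60 = 3348.0000 s
data = 65.9 GB = 527200.0000 Mb
rate = 527200.0000 / 3348.0000 = 157.4671 Mbps

157.4671 Mbps


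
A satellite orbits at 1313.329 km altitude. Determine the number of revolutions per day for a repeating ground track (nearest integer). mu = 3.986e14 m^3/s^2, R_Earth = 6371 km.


r = 7.684329e+06 m
T = 2*pi*sqrt(r^3/mu) = 6703.7861 s = 111.7298 min
revs/day = 1440 / 111.7298 = 12.8882
Rounded: 13 revolutions per day

13 revolutions per day


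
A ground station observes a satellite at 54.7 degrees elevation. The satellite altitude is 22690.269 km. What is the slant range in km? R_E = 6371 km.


h = 22690.269 km, el = 54.7 deg
d = -R_E*sin(el) + sqrt((R_E*sin(el))^2 + 2*R_E*h + h^2)
d = -6371.0000*sin(0.9546951) + sqrt((6371.0000*0.8161376)^2 + 2*6371.0000*22690.269 + 22690.269^2)
d = 23627.5220 km

23627.5220 km


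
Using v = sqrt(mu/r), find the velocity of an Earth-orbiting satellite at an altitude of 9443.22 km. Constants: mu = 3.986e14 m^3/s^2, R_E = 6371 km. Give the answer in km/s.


r = R_E + alt = 6371.0 + 9443.22 = 15814.2200 km = 1.581422e+07 m
v = sqrt(mu/r) = sqrt(3.986e14 / 1.581422e+07) = 5020.4744 m/s = 5.0205 km/s

5.0205 km/s


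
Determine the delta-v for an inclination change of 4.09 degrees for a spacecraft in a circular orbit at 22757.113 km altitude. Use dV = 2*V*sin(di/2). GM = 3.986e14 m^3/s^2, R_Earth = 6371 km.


r = 29128.1130 km = 2.9128113e+07 m
V = sqrt(mu/r) = 3699.2397 m/s
di = 4.09 deg = 0.07138397 rad
dV = 2*V*sin(di/2) = 2*3699.2397*sin(0.03569198)
dV = 264.0103 m/s = 0.2640103 km/s

0.2640 km/s


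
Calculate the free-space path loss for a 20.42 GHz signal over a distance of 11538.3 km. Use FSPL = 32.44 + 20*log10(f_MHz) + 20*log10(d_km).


f = 20.42 GHz = 20420.0000 MHz
d = 11538.3 km
FSPL = 32.44 + 20*log10(20420.0000) + 20*log10(11538.3)
FSPL = 32.44 + 86.2011 + 81.2428
FSPL = 199.8840 dB

199.8840 dB


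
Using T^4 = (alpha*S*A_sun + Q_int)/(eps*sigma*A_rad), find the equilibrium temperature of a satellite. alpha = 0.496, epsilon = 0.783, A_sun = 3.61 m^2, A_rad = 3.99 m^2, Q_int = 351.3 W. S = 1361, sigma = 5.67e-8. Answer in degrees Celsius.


Numerator = alpha*S*A_sun + Q_int = 0.496*1361*3.61 + 351.3 = 2788.2522 W
Denominator = eps*sigma*A_rad = 0.783*5.67e-8*3.99 = 1.7714044e-07 W/K^4
T^4 = 1.5740348e+10 K^4
T = 354.2041 K = 81.0541 C

81.0541 degrees Celsius


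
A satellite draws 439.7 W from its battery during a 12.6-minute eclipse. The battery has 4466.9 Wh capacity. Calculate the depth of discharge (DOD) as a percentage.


E_used = P * t / 60 = 439.7 * 12.6 / 60 = 92.3370 Wh
DOD = E_used / E_total * 100 = 92.3370 / 4466.9 * 100
DOD = 2.0671 %

2.0671 %


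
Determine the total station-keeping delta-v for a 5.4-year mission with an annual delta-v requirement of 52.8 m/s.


dV = rate * years = 52.8 * 5.4
dV = 285.1200 m/s

285.1200 m/s


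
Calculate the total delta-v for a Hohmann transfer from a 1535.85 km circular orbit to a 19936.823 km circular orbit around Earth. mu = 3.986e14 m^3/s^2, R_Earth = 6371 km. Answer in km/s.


r1 = 7906.8500 km = 7.90685e+06 m
r2 = 26307.8230 km = 2.6307823e+07 m
dv1 = sqrt(mu/r1)*(sqrt(2*r2/(r1+r2)) - 1) = 1704.6330 m/s
dv2 = sqrt(mu/r2)*(1 - sqrt(2*r1/(r1+r2))) = 1246.1924 m/s
total dv = |dv1| + |dv2| = 1704.6330 + 1246.1924 = 2950.8255 m/s = 2.9508 km/s

2.9508 km/s


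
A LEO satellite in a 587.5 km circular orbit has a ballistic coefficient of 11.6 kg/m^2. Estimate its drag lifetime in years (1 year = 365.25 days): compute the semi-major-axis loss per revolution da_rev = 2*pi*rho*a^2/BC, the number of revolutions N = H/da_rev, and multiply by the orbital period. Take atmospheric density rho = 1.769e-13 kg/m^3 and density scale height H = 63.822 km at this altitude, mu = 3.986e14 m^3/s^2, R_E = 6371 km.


a = R_E + alt = 6958.5000 km = 6.9585e+06 m
da_rev = 2*pi*rho*a^2/BC = 2*pi*1.769e-13*(6.9585e+06)^2/11.6 = 4.639605 m per revolution
N = H/da_rev = 63822.0000 m / 4.639605 m = 13755.9134 revolutions
P = 2*pi*sqrt(a^3/mu) = 5776.7646 s
lifetime = N*P = 13755.9134 * 5776.7646 = 7.9464673e+07 s = 919.7300 days
years = 919.7300 / 365.25 = 2.5181 years

2.5181 years


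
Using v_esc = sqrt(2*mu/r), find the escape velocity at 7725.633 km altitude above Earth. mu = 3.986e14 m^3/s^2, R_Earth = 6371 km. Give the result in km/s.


r = 6371.0 + 7725.633 = 14096.6330 km = 1.4096633e+07 m
v_esc = sqrt(2*mu/r) = sqrt(2*3.986e14 / 1.4096633e+07)
v_esc = 7520.1404 m/s = 7.5201 km/s

7.5201 km/s


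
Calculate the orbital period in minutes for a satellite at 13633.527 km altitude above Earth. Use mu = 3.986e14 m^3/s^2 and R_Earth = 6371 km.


r = 20004.5270 km = 2.0004527e+07 m
T = 2*pi*sqrt(r^3/mu) = 2*pi*sqrt(8.0054336e+21 / 3.986e14)
T = 28158.1198 s = 469.3020 min

469.3020 minutes


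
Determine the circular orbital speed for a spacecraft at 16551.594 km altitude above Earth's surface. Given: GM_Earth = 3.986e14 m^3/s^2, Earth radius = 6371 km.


r = R_E + alt = 6371.0 + 16551.594 = 22922.5940 km = 2.2922594e+07 m
v = sqrt(mu/r) = sqrt(3.986e14 / 2.2922594e+07) = 4170.0068 m/s = 4.1700 km/s

4.1700 km/s


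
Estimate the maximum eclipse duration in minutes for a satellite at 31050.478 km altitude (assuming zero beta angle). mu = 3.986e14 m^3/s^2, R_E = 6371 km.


r = 37421.4780 km
T = 1200.7190 min
Eclipse fraction = arcsin(R_E/r)/pi = arcsin(6371.0000/37421.4780)/pi
= arcsin(0.1702498)/pi = 0.05445747
Eclipse duration = 0.05445747 * 1200.7190 = 65.3881 min

65.3881 minutes


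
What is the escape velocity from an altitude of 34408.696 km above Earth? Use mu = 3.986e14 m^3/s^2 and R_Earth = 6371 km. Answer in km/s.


r = 6371.0 + 34408.696 = 40779.6960 km = 4.0779696e+07 m
v_esc = sqrt(2*mu/r) = sqrt(2*3.986e14 / 4.0779696e+07)
v_esc = 4421.4188 m/s = 4.4214 km/s

4.4214 km/s


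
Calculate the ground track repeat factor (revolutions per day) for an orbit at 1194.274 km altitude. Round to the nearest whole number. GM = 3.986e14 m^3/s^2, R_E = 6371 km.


r = 7.565274e+06 m
T = 2*pi*sqrt(r^3/mu) = 6548.5962 s = 109.1433 min
revs/day = 1440 / 109.1433 = 13.1937
Rounded: 13 revolutions per day

13 revolutions per day


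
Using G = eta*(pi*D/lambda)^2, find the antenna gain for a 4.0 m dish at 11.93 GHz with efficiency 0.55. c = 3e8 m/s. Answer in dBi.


lambda = c/f = 3e8 / 1.193e+10 = 0.02514669 m
G = eta*(pi*D/lambda)^2 = 0.55*(pi*4.0/0.02514669)^2
G = 137347.5116 (linear)
G = 10*log10(137347.5116) = 51.3782 dBi

51.3782 dBi


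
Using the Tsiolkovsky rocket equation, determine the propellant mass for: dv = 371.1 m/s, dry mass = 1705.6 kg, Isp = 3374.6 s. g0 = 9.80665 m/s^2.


ve = Isp * g0 = 3374.6 * 9.80665 = 33093.521090 m/s
mass ratio = exp(dv/ve) = exp(371.1/33093.521090) = 1.01127678
m_prop = m_dry * (mr - 1) = 1705.6 * (1.01127678 - 1)
m_prop = 19.2337 kg

19.2337 kg


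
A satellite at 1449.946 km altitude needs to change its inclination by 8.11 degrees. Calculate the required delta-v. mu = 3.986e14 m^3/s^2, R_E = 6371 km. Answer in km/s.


r = 7820.9460 km = 7.820946e+06 m
V = sqrt(mu/r) = 7139.0267 m/s
di = 8.11 deg = 0.1415462 rad
dV = 2*V*sin(di/2) = 2*7139.0267*sin(0.0707731)
dV = 1009.6588 m/s = 1.0097 km/s

1.0097 km/s


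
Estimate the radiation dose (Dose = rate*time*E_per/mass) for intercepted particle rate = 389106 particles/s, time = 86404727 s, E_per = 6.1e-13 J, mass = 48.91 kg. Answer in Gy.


Total energy deposited = rate * time * E_per
  = 389106 * 86404727 * 6.1e-13 = 20.5086 J
Dose = E_total / mass = 20.5086 / 48.91
Dose = 0.4193123 Gy

0.4193 Gy


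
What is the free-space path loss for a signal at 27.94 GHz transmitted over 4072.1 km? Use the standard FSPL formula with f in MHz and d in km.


f = 27.94 GHz = 27940.0000 MHz
d = 4072.1 km
FSPL = 32.44 + 20*log10(27940.0000) + 20*log10(4072.1)
FSPL = 32.44 + 88.9245 + 72.1964
FSPL = 193.5609 dB

193.5609 dB


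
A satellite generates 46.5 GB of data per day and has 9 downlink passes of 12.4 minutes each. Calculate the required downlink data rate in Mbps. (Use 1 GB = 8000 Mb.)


total contact time = 9 * 12.4 * 60 = 6696.0000 s
data = 46.5 GB = 372000.0000 Mb
rate = 372000.0000 / 6696.0000 = 55.5556 Mbps

55.5556 Mbps


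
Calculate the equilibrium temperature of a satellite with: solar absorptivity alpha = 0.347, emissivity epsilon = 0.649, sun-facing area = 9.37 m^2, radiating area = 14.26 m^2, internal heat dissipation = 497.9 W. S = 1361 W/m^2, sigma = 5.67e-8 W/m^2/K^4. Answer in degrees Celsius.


Numerator = alpha*S*A_sun + Q_int = 0.347*1361*9.37 + 497.9 = 4923.0418 W
Denominator = eps*sigma*A_rad = 0.649*5.67e-8*14.26 = 5.2474376e-07 W/K^4
T^4 = 9.3818015e+09 K^4
T = 311.2229 K = 38.0729 C

38.0729 degrees Celsius


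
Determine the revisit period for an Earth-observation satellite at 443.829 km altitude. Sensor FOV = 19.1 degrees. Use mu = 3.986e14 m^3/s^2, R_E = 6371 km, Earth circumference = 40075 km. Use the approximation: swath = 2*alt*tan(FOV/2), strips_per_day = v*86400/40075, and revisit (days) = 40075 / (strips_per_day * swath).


swath = 2*443.829*tan(0.1666789) = 149.3394 km
v = sqrt(mu/r) = 7647.8818 m/s = 7.6479 km/s
strips/day = v*86400/40075 = 7.6479*86400/40075 = 16.4885
coverage/day = strips * swath = 16.4885 * 149.3394 = 2462.3847 km
revisit = 40075 / 2462.3847 = 16.2749 days

16.2749 days


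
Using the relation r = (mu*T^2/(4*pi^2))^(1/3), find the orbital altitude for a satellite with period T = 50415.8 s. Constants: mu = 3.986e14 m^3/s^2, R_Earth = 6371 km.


T = 50415.8 s
r = (mu*T^2/(4*pi^2))^(1/3) = (3.986e14 * 50415.8^2 / (4*pi^2))^(1/3)
r = 2.9496487e+07 m = 29496.4870 km
alt = r - R_E = 29496.4870 - 6371 = 23125.4870 km

23125.4870 km


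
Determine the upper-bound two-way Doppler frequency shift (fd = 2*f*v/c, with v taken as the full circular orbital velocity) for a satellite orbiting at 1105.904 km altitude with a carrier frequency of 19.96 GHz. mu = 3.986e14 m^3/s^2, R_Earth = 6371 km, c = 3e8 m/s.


r = 7.476904e+06 m
v = sqrt(mu/r) = 7301.4270 m/s (worst-case radial velocity)
f = 19.96 GHz = 1.996e+10 Hz
fd = 2*f*v/c = 2*1.996e+10*7301.4270/3.0e+08
fd = 971576.5471 Hz

971576.5471 Hz


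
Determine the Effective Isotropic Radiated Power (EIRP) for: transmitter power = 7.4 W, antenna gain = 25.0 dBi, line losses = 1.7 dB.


Pt = 7.4 W = 8.6923 dBW
EIRP = Pt_dBW + Gt - losses = 8.6923 + 25.0 - 1.7 = 31.9923 dBW

31.9923 dBW


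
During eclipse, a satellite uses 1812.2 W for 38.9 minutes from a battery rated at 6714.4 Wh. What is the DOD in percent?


E_used = P * t / 60 = 1812.2 * 38.9 / 60 = 1174.9097 Wh
DOD = E_used / E_total * 100 = 1174.9097 / 6714.4 * 100
DOD = 17.4984 %

17.4984 %


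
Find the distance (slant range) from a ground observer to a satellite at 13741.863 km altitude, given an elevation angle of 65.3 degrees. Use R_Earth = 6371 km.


h = 13741.863 km, el = 65.3 deg
d = -R_E*sin(el) + sqrt((R_E*sin(el))^2 + 2*R_E*h + h^2)
d = -6371.0000*sin(1.1397) + sqrt((6371.0000*0.9085082)^2 + 2*6371.0000*13741.863 + 13741.863^2)
d = 14147.7862 km

14147.7862 km


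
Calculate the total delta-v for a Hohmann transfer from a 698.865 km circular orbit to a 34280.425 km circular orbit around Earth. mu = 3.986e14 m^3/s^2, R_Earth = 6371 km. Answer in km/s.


r1 = 7069.8650 km = 7.069865e+06 m
r2 = 40651.4250 km = 4.0651425e+07 m
dv1 = sqrt(mu/r1)*(sqrt(2*r2/(r1+r2)) - 1) = 2292.0917 m/s
dv2 = sqrt(mu/r2)*(1 - sqrt(2*r1/(r1+r2))) = 1426.8508 m/s
total dv = |dv1| + |dv2| = 2292.0917 + 1426.8508 = 3718.9426 m/s = 3.7189 km/s

3.7189 km/s


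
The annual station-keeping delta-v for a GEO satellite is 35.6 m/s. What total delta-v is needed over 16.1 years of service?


dV = rate * years = 35.6 * 16.1
dV = 573.1600 m/s

573.1600 m/s


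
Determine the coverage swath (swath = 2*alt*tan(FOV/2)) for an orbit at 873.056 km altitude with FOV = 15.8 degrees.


FOV = 15.8 deg = 0.275762 rad
swath = 2 * alt * tan(FOV/2) = 2 * 873.056 * tan(0.137881)
swath = 2 * 873.056 * 0.1387615
swath = 242.2931 km

242.2931 km


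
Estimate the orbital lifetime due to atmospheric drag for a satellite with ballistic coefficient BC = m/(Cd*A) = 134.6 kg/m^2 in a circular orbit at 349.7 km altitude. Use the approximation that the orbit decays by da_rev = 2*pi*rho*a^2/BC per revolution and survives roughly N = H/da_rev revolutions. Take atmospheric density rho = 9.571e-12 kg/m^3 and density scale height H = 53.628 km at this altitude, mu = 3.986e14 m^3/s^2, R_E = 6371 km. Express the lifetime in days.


a = R_E + alt = 6720.7000 km = 6.7207e+06 m
da_rev = 2*pi*rho*a^2/BC = 2*pi*9.571e-12*(6.7207e+06)^2/134.6 = 20.179999 m per revolution
N = H/da_rev = 53628.0000 m / 20.179999 m = 2657.4828 revolutions
P = 2*pi*sqrt(a^3/mu) = 5483.1861 s
lifetime = N*P = 2657.4828 * 5483.1861 = 1.4571473e+07 s = 168.6513 days

168.6513 days


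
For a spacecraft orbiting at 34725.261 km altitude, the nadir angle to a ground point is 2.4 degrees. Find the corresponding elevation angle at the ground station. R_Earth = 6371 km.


r = R_E + alt = 41096.2610 km
Law of sines in the satellite / Earth-center / ground-point triangle:
  sin(nadir)/R_E = sin(90 + el)/r  =>  cos(el) = (r/R_E)*sin(nadir)
cos(el) = (41096.2610 / 6371.0000) * sin(2.4 deg) = 0.2701197
el = arccos(0.2701197) = 74.3286 deg
(Earth-central angle = 90 - nadir - el = 13.2714 deg)

74.3286 degrees


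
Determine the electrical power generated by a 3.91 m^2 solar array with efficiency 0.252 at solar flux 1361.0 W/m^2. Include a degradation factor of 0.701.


P = area * eta * S * degradation
P = 3.91 * 0.252 * 1361.0 * 0.701
P = 940.0554 W

940.0554 W


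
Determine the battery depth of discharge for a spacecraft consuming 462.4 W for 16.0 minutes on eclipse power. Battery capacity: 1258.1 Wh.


E_used = P * t / 60 = 462.4 * 16.0 / 60 = 123.3067 Wh
DOD = E_used / E_total * 100 = 123.3067 / 1258.1 * 100
DOD = 9.8010 %

9.8010 %


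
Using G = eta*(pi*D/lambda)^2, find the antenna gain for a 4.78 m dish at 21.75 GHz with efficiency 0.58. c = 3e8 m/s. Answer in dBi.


lambda = c/f = 3e8 / 2.175e+10 = 0.0137931 m
G = eta*(pi*D/lambda)^2 = 0.58*(pi*4.78/0.0137931)^2
G = 687479.1721 (linear)
G = 10*log10(687479.1721) = 58.3726 dBi

58.3726 dBi


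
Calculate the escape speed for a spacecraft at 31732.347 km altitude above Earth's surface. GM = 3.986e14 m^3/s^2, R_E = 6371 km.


r = 6371.0 + 31732.347 = 38103.3470 km = 3.8103347e+07 m
v_esc = sqrt(2*mu/r) = sqrt(2*3.986e14 / 3.8103347e+07)
v_esc = 4574.0624 m/s = 4.5741 km/s

4.5741 km/s


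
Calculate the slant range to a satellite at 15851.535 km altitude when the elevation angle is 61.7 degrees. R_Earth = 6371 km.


h = 15851.535 km, el = 61.7 deg
d = -R_E*sin(el) + sqrt((R_E*sin(el))^2 + 2*R_E*h + h^2)
d = -6371.0000*sin(1.0769) + sqrt((6371.0000*0.8804774)^2 + 2*6371.0000*15851.535 + 15851.535^2)
d = 16406.7943 km

16406.7943 km


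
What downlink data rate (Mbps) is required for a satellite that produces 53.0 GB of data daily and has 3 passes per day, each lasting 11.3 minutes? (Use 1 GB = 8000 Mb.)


total contact time = 3 * 11.3 * 60 = 2034.0000 s
data = 53.0 GB = 424000.0000 Mb
rate = 424000.0000 / 2034.0000 = 208.4562 Mbps

208.4562 Mbps


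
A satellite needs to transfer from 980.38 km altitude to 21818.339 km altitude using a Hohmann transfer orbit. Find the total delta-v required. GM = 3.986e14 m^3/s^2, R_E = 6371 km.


r1 = 7351.3800 km = 7.35138e+06 m
r2 = 28189.3390 km = 2.8189339e+07 m
dv1 = sqrt(mu/r1)*(sqrt(2*r2/(r1+r2)) - 1) = 1910.7461 m/s
dv2 = sqrt(mu/r2)*(1 - sqrt(2*r1/(r1+r2))) = 1341.7405 m/s
total dv = |dv1| + |dv2| = 1910.7461 + 1341.7405 = 3252.4866 m/s = 3.2525 km/s

3.2525 km/s


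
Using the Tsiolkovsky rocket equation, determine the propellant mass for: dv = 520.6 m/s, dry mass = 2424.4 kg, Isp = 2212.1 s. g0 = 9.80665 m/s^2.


ve = Isp * g0 = 2212.1 * 9.80665 = 21693.290465 m/s
mass ratio = exp(dv/ve) = exp(520.6/21693.290465) = 1.02428848
m_prop = m_dry * (mr - 1) = 2424.4 * (1.02428848 - 1)
m_prop = 58.8850 kg

58.8850 kg


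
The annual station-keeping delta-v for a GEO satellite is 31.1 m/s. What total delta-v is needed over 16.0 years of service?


dV = rate * years = 31.1 * 16.0
dV = 497.6000 m/s

497.6000 m/s


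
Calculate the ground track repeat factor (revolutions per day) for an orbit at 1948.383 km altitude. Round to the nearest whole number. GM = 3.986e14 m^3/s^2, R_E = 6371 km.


r = 8.319383e+06 m
T = 2*pi*sqrt(r^3/mu) = 7551.7551 s = 125.8626 min
revs/day = 1440 / 125.8626 = 11.4410
Rounded: 11 revolutions per day

11 revolutions per day


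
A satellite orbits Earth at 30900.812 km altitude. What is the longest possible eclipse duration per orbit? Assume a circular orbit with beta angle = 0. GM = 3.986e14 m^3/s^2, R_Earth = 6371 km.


r = 37271.8120 km
T = 1193.5228 min
Eclipse fraction = arcsin(R_E/r)/pi = arcsin(6371.0000/37271.8120)/pi
= arcsin(0.1709335)/pi = 0.05467832
Eclipse duration = 0.05467832 * 1193.5228 = 65.2598 min

65.2598 minutes


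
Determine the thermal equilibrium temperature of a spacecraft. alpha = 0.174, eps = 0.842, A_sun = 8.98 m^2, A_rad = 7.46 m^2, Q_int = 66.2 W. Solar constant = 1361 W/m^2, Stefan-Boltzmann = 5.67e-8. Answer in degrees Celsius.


Numerator = alpha*S*A_sun + Q_int = 0.174*1361*8.98 + 66.2 = 2192.7897 W
Denominator = eps*sigma*A_rad = 0.842*5.67e-8*7.46 = 3.5615084e-07 W/K^4
T^4 = 6.1569129e+09 K^4
T = 280.1178 K = 6.9678 C

6.9678 degrees Celsius


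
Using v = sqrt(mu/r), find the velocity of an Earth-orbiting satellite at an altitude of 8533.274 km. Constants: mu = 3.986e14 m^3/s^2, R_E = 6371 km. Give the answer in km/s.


r = R_E + alt = 6371.0 + 8533.274 = 14904.2740 km = 1.4904274e+07 m
v = sqrt(mu/r) = sqrt(3.986e14 / 1.4904274e+07) = 5171.4608 m/s = 5.1715 km/s

5.1715 km/s


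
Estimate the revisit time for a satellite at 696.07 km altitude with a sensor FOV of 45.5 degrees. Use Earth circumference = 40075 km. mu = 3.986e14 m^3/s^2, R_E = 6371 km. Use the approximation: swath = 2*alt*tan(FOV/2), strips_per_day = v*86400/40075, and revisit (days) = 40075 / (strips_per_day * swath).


swath = 2*696.07*tan(0.3970624) = 583.7728 km
v = sqrt(mu/r) = 7510.1559 m/s = 7.5102 km/s
strips/day = v*86400/40075 = 7.5102*86400/40075 = 16.1916
coverage/day = strips * swath = 16.1916 * 583.7728 = 9452.2017 km
revisit = 40075 / 9452.2017 = 4.2398 days

4.2398 days


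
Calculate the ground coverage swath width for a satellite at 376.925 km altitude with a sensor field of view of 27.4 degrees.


FOV = 27.4 deg = 0.4782202 rad
swath = 2 * alt * tan(FOV/2) = 2 * 376.925 * tan(0.2391101)
swath = 2 * 376.925 * 0.2437737
swath = 183.7688 km

183.7688 km


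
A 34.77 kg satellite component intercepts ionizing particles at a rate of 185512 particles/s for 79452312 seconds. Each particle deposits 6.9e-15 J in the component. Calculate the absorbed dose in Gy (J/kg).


Total energy deposited = rate * time * E_per
  = 185512 * 79452312 * 6.9e-15 = 0.1017016 J
Dose = E_total / mass = 0.1017016 / 34.77
Dose = 0.00292498 Gy

0.0029 Gy


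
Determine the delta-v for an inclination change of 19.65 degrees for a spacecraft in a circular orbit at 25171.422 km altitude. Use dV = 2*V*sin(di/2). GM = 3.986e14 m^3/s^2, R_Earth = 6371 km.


r = 31542.4220 km = 3.1542422e+07 m
V = sqrt(mu/r) = 3554.8488 m/s
di = 19.65 deg = 0.3429572 rad
dV = 2*V*sin(di/2) = 2*3554.8488*sin(0.1714786)
dV = 1213.1949 m/s = 1.2132 km/s

1.2132 km/s


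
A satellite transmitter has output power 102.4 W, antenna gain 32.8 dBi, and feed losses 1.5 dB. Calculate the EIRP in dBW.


Pt = 102.4 W = 20.1030 dBW
EIRP = Pt_dBW + Gt - losses = 20.1030 + 32.8 - 1.5 = 51.4030 dBW

51.4030 dBW


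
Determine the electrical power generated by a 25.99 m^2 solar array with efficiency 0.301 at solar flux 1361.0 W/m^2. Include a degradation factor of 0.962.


P = area * eta * S * degradation
P = 25.99 * 0.301 * 1361.0 * 0.962
P = 10242.5000 W

10242.5000 W


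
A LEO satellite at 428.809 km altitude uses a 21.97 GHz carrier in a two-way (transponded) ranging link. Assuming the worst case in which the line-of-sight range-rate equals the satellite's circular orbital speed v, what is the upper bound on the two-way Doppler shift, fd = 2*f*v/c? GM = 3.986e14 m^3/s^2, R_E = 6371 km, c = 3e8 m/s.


r = 6.799809e+06 m
v = sqrt(mu/r) = 7656.3238 m/s (worst-case radial velocity)
f = 21.97 GHz = 2.197e+10 Hz
fd = 2*f*v/c = 2*2.197e+10*7656.3238/3.0e+08
fd = 1.1213962e+06 Hz

1.1214e+06 Hz


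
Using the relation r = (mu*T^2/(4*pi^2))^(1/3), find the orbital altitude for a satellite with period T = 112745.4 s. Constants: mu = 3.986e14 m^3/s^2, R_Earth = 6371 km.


T = 112745.4 s
r = (mu*T^2/(4*pi^2))^(1/3) = (3.986e14 * 112745.4^2 / (4*pi^2))^(1/3)
r = 5.0441935e+07 m = 50441.9353 km
alt = r - R_E = 50441.9353 - 6371 = 44070.9353 km

44070.9353 km


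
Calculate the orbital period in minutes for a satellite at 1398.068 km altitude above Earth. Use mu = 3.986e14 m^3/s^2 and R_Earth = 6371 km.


r = 7769.0680 km = 7.769068e+06 m
T = 2*pi*sqrt(r^3/mu) = 2*pi*sqrt(4.6892865e+20 / 3.986e14)
T = 6814.9803 s = 113.5830 min

113.5830 minutes


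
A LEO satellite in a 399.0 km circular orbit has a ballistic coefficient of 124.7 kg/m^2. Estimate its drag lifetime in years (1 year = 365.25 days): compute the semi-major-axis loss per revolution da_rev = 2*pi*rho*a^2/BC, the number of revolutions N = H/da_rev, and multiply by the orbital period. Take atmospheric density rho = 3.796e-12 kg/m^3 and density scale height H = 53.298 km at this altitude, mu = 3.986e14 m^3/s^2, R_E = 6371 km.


a = R_E + alt = 6770.0000 km = 6.77e+06 m
da_rev = 2*pi*rho*a^2/BC = 2*pi*3.796e-12*(6.77e+06)^2/124.7 = 8.766313 m per revolution
N = H/da_rev = 53298.0000 m / 8.766313 m = 6079.8653 revolutions
P = 2*pi*sqrt(a^3/mu) = 5543.6298 s
lifetime = N*P = 6079.8653 * 5543.6298 = 3.3704523e+07 s = 390.0986 days
years = 390.0986 / 365.25 = 1.0680 years

1.0680 years


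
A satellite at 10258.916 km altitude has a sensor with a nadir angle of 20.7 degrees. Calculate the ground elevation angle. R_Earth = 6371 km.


r = R_E + alt = 16629.9160 km
Law of sines in the satellite / Earth-center / ground-point triangle:
  sin(nadir)/R_E = sin(90 + el)/r  =>  cos(el) = (r/R_E)*sin(nadir)
cos(el) = (16629.9160 / 6371.0000) * sin(20.7 deg) = 0.9226584
el = arccos(0.9226584) = 22.6821 deg
(Earth-central angle = 90 - nadir - el = 46.6179 deg)

22.6821 degrees


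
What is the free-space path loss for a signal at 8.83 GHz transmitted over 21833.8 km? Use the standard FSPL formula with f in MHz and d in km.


f = 8.83 GHz = 8830.0000 MHz
d = 21833.8 km
FSPL = 32.44 + 20*log10(8830.0000) + 20*log10(21833.8)
FSPL = 32.44 + 78.9192 + 86.7826
FSPL = 198.1418 dB

198.1418 dB


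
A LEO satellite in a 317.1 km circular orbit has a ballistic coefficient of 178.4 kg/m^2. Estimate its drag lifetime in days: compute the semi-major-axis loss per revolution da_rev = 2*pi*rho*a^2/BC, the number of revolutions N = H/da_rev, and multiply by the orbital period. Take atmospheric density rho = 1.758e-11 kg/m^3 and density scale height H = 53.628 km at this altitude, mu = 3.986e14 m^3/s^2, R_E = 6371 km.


a = R_E + alt = 6688.1000 km = 6.6881e+06 m
da_rev = 2*pi*rho*a^2/BC = 2*pi*1.758e-11*(6.6881e+06)^2/178.4 = 27.695512 m per revolution
N = H/da_rev = 53628.0000 m / 27.695512 m = 1936.3426 revolutions
P = 2*pi*sqrt(a^3/mu) = 5443.3387 s
lifetime = N*P = 1936.3426 * 5443.3387 = 1.0540169e+07 s = 121.9927 days

121.9927 days


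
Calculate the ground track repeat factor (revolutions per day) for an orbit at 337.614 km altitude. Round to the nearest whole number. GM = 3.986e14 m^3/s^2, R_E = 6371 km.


r = 6.708614e+06 m
T = 2*pi*sqrt(r^3/mu) = 5468.4019 s = 91.1400 min
revs/day = 1440 / 91.1400 = 15.7999
Rounded: 16 revolutions per day

16 revolutions per day


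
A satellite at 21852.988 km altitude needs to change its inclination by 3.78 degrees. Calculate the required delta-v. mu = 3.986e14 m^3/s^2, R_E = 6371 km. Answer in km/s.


r = 28223.9880 km = 2.8223988e+07 m
V = sqrt(mu/r) = 3758.0232 m/s
di = 3.78 deg = 0.06597345 rad
dV = 2*V*sin(di/2) = 2*3758.0232*sin(0.03298672)
dV = 247.8848 m/s = 0.2478848 km/s

0.2479 km/s


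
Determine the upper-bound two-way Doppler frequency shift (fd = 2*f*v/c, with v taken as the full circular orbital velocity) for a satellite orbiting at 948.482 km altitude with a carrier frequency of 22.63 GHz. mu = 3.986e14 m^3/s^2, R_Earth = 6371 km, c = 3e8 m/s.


r = 7.319482e+06 m
v = sqrt(mu/r) = 7379.5261 m/s (worst-case radial velocity)
f = 22.63 GHz = 2.263e+10 Hz
fd = 2*f*v/c = 2*2.263e+10*7379.5261/3.0e+08
fd = 1.1133245e+06 Hz

1.1133e+06 Hz
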